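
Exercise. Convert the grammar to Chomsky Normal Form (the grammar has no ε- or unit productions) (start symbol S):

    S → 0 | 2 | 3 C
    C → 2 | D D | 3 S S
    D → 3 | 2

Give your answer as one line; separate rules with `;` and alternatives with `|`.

S → 0 | 2 | X1 C; C → 2 | D D | X1 Y1; D → 3 | 2; X1 → 3; Y1 → S S

Introduce a nonterminal for each terminal appearing in a rule of length ≥ 2: X1 → 3.
Binarize each right-hand side of length ≥ 3 by chaining fresh nonterminals (Y1, Y2, …): affected rules were C → X1 S S.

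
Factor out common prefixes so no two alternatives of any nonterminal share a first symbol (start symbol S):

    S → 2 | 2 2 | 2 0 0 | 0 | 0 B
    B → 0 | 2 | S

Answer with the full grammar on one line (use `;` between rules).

S has alternatives sharing prefix '2': factor to S → 2 S' with S' → ε | 2 | 0 0.
S has alternatives sharing prefix '0': factor to S → 0 S'' with S'' → ε | B.

S → 2 S' | 0 S''; B → 0 | 2 | S; S' → epsilon | 2 | 0 0; S'' → epsilon | B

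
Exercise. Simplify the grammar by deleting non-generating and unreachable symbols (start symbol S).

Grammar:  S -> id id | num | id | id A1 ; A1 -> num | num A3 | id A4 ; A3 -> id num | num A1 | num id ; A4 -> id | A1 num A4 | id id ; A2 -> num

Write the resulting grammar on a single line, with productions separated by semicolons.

Generating nonterminals: {A1, A2, A3, A4, S}.
Reachable from S after that: {A1, A3, A4, S}.
Removed useless symbols: {A2} and every production mentioning them.

S -> id id | num | id | id A1; A1 -> num | num A3 | id A4; A3 -> id num | num A1 | num id; A4 -> id | A1 num A4 | id id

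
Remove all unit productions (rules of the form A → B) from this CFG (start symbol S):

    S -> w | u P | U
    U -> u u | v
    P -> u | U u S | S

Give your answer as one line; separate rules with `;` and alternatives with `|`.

Unit pairs: P ⇒* {S, U}; S ⇒* {U}.
Replace each nonterminal's rules with the union of the non-unit rules of every nonterminal it unit-derives.

S -> u u | v | w | u P; U -> u u | v; P -> u u | v | w | u P | u | U u S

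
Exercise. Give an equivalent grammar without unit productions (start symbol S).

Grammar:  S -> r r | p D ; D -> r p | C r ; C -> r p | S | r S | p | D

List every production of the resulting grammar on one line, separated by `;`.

S -> r r | p D; D -> r p | C r; C -> r p | C r | r S | p | r r | p D

Unit pairs: C ⇒* {D, S}.
For each unit pair (A, B), copy every non-unit production of B to A, then drop all unit productions.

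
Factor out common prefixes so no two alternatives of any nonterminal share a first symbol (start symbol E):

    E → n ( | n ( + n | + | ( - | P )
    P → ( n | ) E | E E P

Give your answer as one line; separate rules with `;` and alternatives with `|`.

E has alternatives sharing prefix 'n (': factor to E → n ( E' with E' → ε | + n.

E → + | ( - | P ) | n ( E'; P → ( n | ) E | E E P; E' → ε | + n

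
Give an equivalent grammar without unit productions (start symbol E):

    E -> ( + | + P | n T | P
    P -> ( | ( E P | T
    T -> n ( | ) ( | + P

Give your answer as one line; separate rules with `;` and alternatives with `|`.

Unit pairs: E ⇒* {P, T}; P ⇒* {T}.
For every A with A ⇒* B via unit rules, add B's non-unit alternatives to A; then delete every rule of the form X → Y.

E -> ( + | + P | n T | ( | ( E P | n ( | ) (; P -> ( | ( E P | n ( | ) ( | + P; T -> n ( | ) ( | + P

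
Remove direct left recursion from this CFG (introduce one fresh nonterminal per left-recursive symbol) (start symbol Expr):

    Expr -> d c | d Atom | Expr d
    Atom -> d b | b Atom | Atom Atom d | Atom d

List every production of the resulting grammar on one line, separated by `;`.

Expr -> d c Expr1 | d Atom Expr1; Atom -> d b Atom1 | b Atom Atom1; Expr1 -> d Expr1 | ε; Atom1 -> Atom d Atom1 | d Atom1 | ε

Left recursion appears on Expr, Atom.
For Expr: α = {d}, β = {d c, d Atom}. Rewrite as Expr → β Expr1 and Expr1 → α Expr1 | ε.
For Atom: α = {Atom d, d}, β = {d b, b Atom}. Rewrite as Atom → β Atom1 and Atom1 → α Atom1 | ε.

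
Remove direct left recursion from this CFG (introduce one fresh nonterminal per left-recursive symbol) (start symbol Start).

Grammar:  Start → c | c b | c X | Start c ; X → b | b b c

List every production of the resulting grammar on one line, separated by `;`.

Directly left-recursive nonterminal: Start.
For Start: α = {c}, β = {c, c b, c X}. Rewrite as Start → β Start1 and Start1 → α Start1 | ε.

Start → c Start1 | c b Start1 | c X Start1; X → b | b b c; Start1 → c Start1 | ε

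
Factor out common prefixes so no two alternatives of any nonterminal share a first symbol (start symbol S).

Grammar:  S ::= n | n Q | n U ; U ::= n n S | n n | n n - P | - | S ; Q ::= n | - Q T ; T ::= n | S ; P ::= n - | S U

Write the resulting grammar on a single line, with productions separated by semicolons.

S ::= n S'; U ::= - | S | n n U'; Q ::= n | - Q T; T ::= n | S; P ::= n - | S U; S' ::= ε | Q | U; U' ::= S | ε | - P

S has alternatives sharing prefix 'n': factor to S → n S' with S' → ε | Q | U.
U has alternatives sharing prefix 'n n': factor to U → n n U' with U' → S | ε | - P.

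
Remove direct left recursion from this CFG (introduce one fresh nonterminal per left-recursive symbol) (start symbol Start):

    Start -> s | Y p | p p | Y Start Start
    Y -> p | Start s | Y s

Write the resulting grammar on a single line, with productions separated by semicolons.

Start -> s | Y p | p p | Y Start Start; Y -> p Y1 | Start s Y1; Y1 -> s Y1 | ε

Left recursion appears on Y.
For Y: α = {s}, β = {p, Start s}. Rewrite as Y → β Y1 and Y1 → α Y1 | ε.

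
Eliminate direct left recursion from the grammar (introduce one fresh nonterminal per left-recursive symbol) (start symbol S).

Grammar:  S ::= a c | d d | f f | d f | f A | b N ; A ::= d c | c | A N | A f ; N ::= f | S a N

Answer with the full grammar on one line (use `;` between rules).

S ::= a c | d d | f f | d f | f A | b N; A ::= d c A' | c A'; N ::= f | S a N; A' ::= N A' | f A' | ε

Directly left-recursive nonterminal: A.
For A: α = {N, f}, β = {d c, c}. Rewrite as A → β A' and A' → α A' | ε.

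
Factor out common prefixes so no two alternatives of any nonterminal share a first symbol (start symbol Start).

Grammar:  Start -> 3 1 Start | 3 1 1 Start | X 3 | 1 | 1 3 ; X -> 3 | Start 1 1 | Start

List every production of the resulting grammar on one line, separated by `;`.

Start -> X 3 | 3 1 Start1 | 1 Start2; X -> 3 | Start X1; Start1 -> Start | 1 Start; Start2 -> ε | 3; X1 -> 1 1 | ε

Start has alternatives sharing prefix '3 1': factor to Start → 3 1 Start1 with Start1 → Start | 1 Start.
Start has alternatives sharing prefix '1': factor to Start → 1 Start2 with Start2 → ε | 3.
X has alternatives sharing prefix 'Start': factor to X → Start X1 with X1 → 1 1 | ε.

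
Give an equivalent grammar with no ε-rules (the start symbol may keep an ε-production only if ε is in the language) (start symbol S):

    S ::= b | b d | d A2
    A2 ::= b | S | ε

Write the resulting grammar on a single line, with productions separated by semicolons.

Nullable nonterminals: {A2}.
ε ∉ L(G), so no ε-production is kept.
Expand every rule over subsets of its nullable positions: S → d A2 gives d A2 | d.

S ::= b | b d | d A2 | d; A2 ::= b | S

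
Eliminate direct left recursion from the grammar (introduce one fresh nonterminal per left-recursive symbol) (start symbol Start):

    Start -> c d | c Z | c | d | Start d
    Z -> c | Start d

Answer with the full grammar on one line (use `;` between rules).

Start -> c d Start1 | c Z Start1 | c Start1 | d Start1; Z -> c | Start d; Start1 -> d Start1 | ε

Start is directly left-recursive.
For Start: α = {d}, β = {c d, c Z, c, d}. Rewrite as Start → β Start1 and Start1 → α Start1 | ε.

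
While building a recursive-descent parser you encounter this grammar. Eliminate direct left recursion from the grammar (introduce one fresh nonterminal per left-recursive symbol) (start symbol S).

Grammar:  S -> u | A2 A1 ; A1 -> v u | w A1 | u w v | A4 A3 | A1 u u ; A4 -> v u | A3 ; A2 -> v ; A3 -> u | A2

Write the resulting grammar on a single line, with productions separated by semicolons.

S -> u | A2 A1; A1 -> v u A1' | w A1 A1' | u w v A1' | A4 A3 A1'; A4 -> v u | A3; A2 -> v; A3 -> u | A2; A1' -> u u A1' | ε

Directly left-recursive nonterminal: A1.
For A1: α = {u u}, β = {v u, w A1, u w v, A4 A3}. Rewrite as A1 → β A1' and A1' → α A1' | ε.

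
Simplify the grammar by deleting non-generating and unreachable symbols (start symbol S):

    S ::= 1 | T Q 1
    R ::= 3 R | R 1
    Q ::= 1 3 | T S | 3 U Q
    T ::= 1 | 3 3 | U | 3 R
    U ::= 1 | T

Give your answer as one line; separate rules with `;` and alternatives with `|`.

Generating nonterminals: {Q, S, T, U}.
Reachable from S after that: {Q, S, T, U}.
Removed useless symbols: {R} and every production mentioning them.

S ::= 1 | T Q 1; Q ::= 1 3 | T S | 3 U Q; T ::= 1 | 3 3 | U; U ::= 1 | T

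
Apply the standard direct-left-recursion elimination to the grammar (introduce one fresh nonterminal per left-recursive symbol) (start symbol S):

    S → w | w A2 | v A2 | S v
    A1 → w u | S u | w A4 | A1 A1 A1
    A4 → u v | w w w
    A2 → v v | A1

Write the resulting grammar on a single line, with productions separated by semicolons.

Left recursion appears on S, A1.
For S: α = {v}, β = {w, w A2, v A2}. Rewrite as S → β S' and S' → α S' | ε.
For A1: α = {A1 A1}, β = {w u, S u, w A4}. Rewrite as A1 → β A1' and A1' → α A1' | ε.

S → w S' | w A2 S' | v A2 S'; A1 → w u A1' | S u A1' | w A4 A1'; A4 → u v | w w w; A2 → v v | A1; S' → v S' | ε; A1' → A1 A1 A1' | ε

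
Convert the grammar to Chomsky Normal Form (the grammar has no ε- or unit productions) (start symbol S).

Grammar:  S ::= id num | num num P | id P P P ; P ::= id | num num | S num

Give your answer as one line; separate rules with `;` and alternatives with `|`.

Introduce a nonterminal for each terminal appearing in a rule of length ≥ 2: X1 → id, X2 → num.
Binarize each right-hand side of length ≥ 3 by chaining fresh nonterminals (Y1, Y2, …): affected rules were S → X2 X2 P; S → X1 P P P.

S ::= X1 X2 | X2 Y1 | X1 Y2; P ::= id | X2 X2 | S X2; X1 ::= id; X2 ::= num; Y1 ::= X2 P; Y2 ::= P Y3; Y3 ::= P P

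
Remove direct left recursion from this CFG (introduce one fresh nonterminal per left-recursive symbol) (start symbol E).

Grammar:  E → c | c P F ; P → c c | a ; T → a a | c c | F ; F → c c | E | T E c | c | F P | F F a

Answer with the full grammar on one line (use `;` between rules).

E → c | c P F; P → c c | a; T → a a | c c | F; F → c c F' | E F' | T E c F' | c F'; F' → P F' | F a F' | ε

Directly left-recursive nonterminal: F.
For F: α = {P, F a}, β = {c c, E, T E c, c}. Rewrite as F → β F' and F' → α F' | ε.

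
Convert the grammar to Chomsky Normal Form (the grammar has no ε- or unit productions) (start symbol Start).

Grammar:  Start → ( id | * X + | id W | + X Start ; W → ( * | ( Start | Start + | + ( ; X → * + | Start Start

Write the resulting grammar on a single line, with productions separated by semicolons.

Start → X1 X2 | X3 Y1 | X2 W | X4 Y2; W → X1 X3 | X1 Start | Start X4 | X4 X1; X → X3 X4 | Start Start; X1 → (; X2 → id; X3 → *; X4 → +; Y1 → X X4; Y2 → X Start

Introduce a nonterminal for each terminal appearing in a rule of length ≥ 2: X1 → (, X2 → id, X3 → *, X4 → +.
Binarize each right-hand side of length ≥ 3 by chaining fresh nonterminals (Y1, Y2, …): affected rules were Start → X3 X X4; Start → X4 X Start.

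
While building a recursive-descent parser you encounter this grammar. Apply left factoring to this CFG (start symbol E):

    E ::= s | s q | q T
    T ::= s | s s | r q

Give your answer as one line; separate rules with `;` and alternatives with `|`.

E has alternatives sharing prefix 's': factor to E → s E' with E' → ε | q.
T has alternatives sharing prefix 's': factor to T → s T' with T' → ε | s.

E ::= q T | s E'; T ::= r q | s T'; E' ::= ε | q; T' ::= ε | s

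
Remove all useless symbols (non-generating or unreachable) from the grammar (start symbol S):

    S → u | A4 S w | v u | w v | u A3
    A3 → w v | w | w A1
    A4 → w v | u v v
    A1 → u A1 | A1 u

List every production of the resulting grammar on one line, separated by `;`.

Generating nonterminals: {A3, A4, S}.
Reachable from S after that: {A3, A4, S}.
Removed useless symbols: {A1} and every production mentioning them.

S → u | A4 S w | v u | w v | u A3; A3 → w v | w; A4 → w v | u v v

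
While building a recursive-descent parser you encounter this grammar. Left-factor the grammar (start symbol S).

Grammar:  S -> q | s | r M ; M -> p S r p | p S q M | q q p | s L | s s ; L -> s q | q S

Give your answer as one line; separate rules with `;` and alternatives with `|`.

M has alternatives sharing prefix 'p S': factor to M → p S M' with M' → r p | q M.
M has alternatives sharing prefix 's': factor to M → s M'' with M'' → L | s.

S -> q | s | r M; M -> q q p | p S M' | s M''; L -> s q | q S; M' -> r p | q M; M'' -> L | s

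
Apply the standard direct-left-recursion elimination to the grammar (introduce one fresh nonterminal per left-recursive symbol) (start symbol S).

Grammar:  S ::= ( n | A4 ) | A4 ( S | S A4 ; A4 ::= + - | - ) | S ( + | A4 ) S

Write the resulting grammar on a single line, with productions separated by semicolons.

S ::= ( n S' | A4 ) S' | A4 ( S S'; A4 ::= + - A4' | - ) A4' | S ( + A4'; S' ::= A4 S' | ε; A4' ::= ) S A4' | ε

Directly left-recursive nonterminals: S, A4.
For S: α = {A4}, β = {( n, A4 ), A4 ( S}. Rewrite as S → β S' and S' → α S' | ε.
For A4: α = {) S}, β = {+ -, - ), S ( +}. Rewrite as A4 → β A4' and A4' → α A4' | ε.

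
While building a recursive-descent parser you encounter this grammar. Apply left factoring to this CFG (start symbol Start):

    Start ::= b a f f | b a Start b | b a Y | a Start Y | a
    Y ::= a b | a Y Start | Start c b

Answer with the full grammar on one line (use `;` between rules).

Start ::= b a Start1 | a Start2; Y ::= Start c b | a Y1; Start1 ::= f f | Start b | Y; Start2 ::= Start Y | epsilon; Y1 ::= b | Y Start

Start has alternatives sharing prefix 'b a': factor to Start → b a Start1 with Start1 → f f | Start b | Y.
Start has alternatives sharing prefix 'a': factor to Start → a Start2 with Start2 → Start Y | ε.
Y has alternatives sharing prefix 'a': factor to Y → a Y1 with Y1 → b | Y Start.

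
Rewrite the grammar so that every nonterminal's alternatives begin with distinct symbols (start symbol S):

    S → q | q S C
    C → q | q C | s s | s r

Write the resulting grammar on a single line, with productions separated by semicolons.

S → q S'; C → q C' | s C''; S' → ε | S C; C' → ε | C; C'' → s | r

S has alternatives sharing prefix 'q': factor to S → q S' with S' → ε | S C.
C has alternatives sharing prefix 'q': factor to C → q C' with C' → ε | C.
C has alternatives sharing prefix 's': factor to C → s C'' with C'' → s | r.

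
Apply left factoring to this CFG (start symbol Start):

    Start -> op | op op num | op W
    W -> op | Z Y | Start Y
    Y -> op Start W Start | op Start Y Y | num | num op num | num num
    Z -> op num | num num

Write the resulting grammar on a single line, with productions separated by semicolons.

Start has alternatives sharing prefix 'op': factor to Start → op Start1 with Start1 → ε | op num | W.
Y has alternatives sharing prefix 'num': factor to Y → num Y1 with Y1 → ε | op num | num.
Y has alternatives sharing prefix 'op Start': factor to Y → op Start Y2 with Y2 → W Start | Y Y.

Start -> op Start1; W -> op | Z Y | Start Y; Y -> num Y1 | op Start Y2; Z -> op num | num num; Start1 -> ε | op num | W; Y1 -> ε | op num | num; Y2 -> W Start | Y Y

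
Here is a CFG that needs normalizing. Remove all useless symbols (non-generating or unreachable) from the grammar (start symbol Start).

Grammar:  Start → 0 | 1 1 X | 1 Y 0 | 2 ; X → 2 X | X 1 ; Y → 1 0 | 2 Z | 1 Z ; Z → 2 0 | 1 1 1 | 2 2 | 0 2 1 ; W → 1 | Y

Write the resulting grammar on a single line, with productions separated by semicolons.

Generating nonterminals: {Start, W, Y, Z}.
Reachable from Start after that: {Start, Y, Z}.
Removed useless symbols: {W, X} and every production mentioning them.

Start → 0 | 1 Y 0 | 2; Y → 1 0 | 2 Z | 1 Z; Z → 2 0 | 1 1 1 | 2 2 | 0 2 1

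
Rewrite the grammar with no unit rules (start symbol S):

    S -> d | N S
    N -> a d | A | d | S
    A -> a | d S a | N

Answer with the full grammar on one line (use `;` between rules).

Unit pairs: A ⇒* {N, S}; N ⇒* {A, S}.
For every A with A ⇒* B via unit rules, add B's non-unit alternatives to A; then delete every rule of the form X → Y.

S -> d | N S; N -> d | N S | a d | a | d S a; A -> d | N S | a d | a | d S a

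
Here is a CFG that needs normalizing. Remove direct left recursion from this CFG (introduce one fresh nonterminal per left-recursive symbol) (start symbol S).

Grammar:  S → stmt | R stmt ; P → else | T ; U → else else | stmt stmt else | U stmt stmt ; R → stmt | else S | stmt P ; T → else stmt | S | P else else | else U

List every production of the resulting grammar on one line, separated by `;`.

S → stmt | R stmt; P → else | T; U → else else U' | stmt stmt else U'; R → stmt | else S | stmt P; T → else stmt | S | P else else | else U; U' → stmt stmt U' | ε

U is directly left-recursive.
For U: α = {stmt stmt}, β = {else else, stmt stmt else}. Rewrite as U → β U' and U' → α U' | ε.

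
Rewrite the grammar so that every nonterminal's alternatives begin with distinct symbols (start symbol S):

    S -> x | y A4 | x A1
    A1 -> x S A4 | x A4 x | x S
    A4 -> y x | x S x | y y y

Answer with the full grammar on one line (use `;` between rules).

S has alternatives sharing prefix 'x': factor to S → x S' with S' → ε | A1.
A1 has alternatives sharing prefix 'x': factor to A1 → x A1' with A1' → S A4 | A4 x | S.
A4 has alternatives sharing prefix 'y': factor to A4 → y A4' with A4' → x | y y.
A1' has alternatives sharing prefix 'S': factor to A1' → S A1'' with A1'' → A4 | ε.

S -> y A4 | x S'; A1 -> x A1'; A4 -> x S x | y A4'; S' -> eps | A1; A1' -> A4 x | S A1''; A4' -> x | y y; A1'' -> A4 | eps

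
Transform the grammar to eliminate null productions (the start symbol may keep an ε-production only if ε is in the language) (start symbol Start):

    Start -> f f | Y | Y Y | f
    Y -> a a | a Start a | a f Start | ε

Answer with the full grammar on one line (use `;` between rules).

Nullable set = {Start, Y}.
ε ∈ L(G) since Start is nullable, so keep Start → ε.
For each production, add variants omitting each subset of nullable occurrences: Y → a f Start gives a f Start | a f.

Start -> f f | Y | Y Y | f | ε; Y -> a a | a Start a | a f Start | a f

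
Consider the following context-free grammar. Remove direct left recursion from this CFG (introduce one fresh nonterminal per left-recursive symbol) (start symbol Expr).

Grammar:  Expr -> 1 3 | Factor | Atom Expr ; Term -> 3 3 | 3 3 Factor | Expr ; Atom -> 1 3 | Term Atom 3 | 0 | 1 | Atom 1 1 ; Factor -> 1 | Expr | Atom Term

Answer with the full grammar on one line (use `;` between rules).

Expr -> 1 3 | Factor | Atom Expr; Term -> 3 3 | 3 3 Factor | Expr; Atom -> 1 3 Atom1 | Term Atom 3 Atom1 | 0 Atom1 | 1 Atom1; Factor -> 1 | Expr | Atom Term; Atom1 -> 1 1 Atom1 | ε

Left recursion appears on Atom.
For Atom: α = {1 1}, β = {1 3, Term Atom 3, 0, 1}. Rewrite as Atom → β Atom1 and Atom1 → α Atom1 | ε.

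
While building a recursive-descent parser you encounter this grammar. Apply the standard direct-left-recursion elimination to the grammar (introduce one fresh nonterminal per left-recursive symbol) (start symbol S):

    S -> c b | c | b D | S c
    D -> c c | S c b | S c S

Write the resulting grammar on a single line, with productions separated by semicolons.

S -> c b S' | c S' | b D S'; D -> c c | S c b | S c S; S' -> c S' | ε

Left recursion appears on S.
For S: α = {c}, β = {c b, c, b D}. Rewrite as S → β S' and S' → α S' | ε.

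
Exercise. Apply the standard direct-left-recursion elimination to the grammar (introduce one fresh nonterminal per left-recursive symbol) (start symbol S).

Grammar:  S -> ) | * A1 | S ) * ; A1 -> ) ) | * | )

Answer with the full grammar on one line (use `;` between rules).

Directly left-recursive nonterminal: S.
For S: α = {) *}, β = {), * A1}. Rewrite as S → β S' and S' → α S' | ε.

S -> ) S' | * A1 S'; A1 -> ) ) | * | ); S' -> ) * S' | ε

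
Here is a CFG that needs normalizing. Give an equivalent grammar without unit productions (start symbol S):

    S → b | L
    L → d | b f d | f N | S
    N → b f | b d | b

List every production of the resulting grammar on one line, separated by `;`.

S → d | b f d | f N | b; L → d | b f d | f N | b; N → b f | b d | b

Unit pairs: L ⇒* {S}; S ⇒* {L}.
For every A with A ⇒* B via unit rules, add B's non-unit alternatives to A; then delete every rule of the form X → Y.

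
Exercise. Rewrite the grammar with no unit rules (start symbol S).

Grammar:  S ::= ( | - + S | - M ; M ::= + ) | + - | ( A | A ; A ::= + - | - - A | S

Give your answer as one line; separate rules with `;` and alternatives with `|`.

S ::= ( | - + S | - M; M ::= + - | - - A | ( | - + S | - M | + ) | ( A; A ::= ( | - + S | - M | + - | - - A

Unit pairs: A ⇒* {S}; M ⇒* {A, S}.
For every A with A ⇒* B via unit rules, add B's non-unit alternatives to A; then delete every rule of the form X → Y.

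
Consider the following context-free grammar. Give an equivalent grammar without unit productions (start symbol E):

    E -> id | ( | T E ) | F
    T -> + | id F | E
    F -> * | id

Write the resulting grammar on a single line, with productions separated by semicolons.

E -> id | ( | T E ) | *; T -> id | ( | T E ) | * | + | id F; F -> * | id

Unit pairs: E ⇒* {F}; T ⇒* {E, F}.
For every A with A ⇒* B via unit rules, add B's non-unit alternatives to A; then delete every rule of the form X → Y.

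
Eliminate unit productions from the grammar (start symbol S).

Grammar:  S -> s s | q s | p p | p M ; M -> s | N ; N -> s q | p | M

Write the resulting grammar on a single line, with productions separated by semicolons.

Unit pairs: M ⇒* {N}; N ⇒* {M}.
Replace each nonterminal's rules with the union of the non-unit rules of every nonterminal it unit-derives.

S -> s s | q s | p p | p M; M -> s q | p | s; N -> s q | p | s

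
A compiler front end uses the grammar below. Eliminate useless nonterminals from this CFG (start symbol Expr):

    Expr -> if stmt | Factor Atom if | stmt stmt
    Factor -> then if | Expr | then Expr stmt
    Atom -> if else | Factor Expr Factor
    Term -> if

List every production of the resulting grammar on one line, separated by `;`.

Generating nonterminals: {Atom, Expr, Factor, Term}.
Reachable from Expr after that: {Atom, Expr, Factor}.
Removed useless symbols: {Term} and every production mentioning them.

Expr -> if stmt | Factor Atom if | stmt stmt; Factor -> then if | Expr | then Expr stmt; Atom -> if else | Factor Expr Factor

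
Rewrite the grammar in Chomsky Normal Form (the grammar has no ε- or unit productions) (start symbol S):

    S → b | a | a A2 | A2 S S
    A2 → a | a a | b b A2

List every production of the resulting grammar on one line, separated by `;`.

Introduce a nonterminal for each terminal appearing in a rule of length ≥ 2: X1 → a, X2 → b.
Binarize each right-hand side of length ≥ 3 by chaining fresh nonterminals (Y1, Y2, …): affected rules were S → A2 S S; A2 → X2 X2 A2.

S → b | a | X1 A2 | A2 Y1; A2 → a | X1 X1 | X2 Y2; X1 → a; X2 → b; Y1 → S S; Y2 → X2 A2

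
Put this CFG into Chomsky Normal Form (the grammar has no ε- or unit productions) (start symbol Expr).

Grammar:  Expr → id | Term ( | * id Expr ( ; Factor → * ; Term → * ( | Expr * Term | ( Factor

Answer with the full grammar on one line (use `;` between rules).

Introduce a nonterminal for each terminal appearing in a rule of length ≥ 2: X1 → (, X2 → *, X3 → id.
Binarize each right-hand side of length ≥ 3 by chaining fresh nonterminals (Y1, Y2, …): affected rules were Expr → X2 X3 Expr X1; Term → Expr X2 Term.

Expr → id | Term X1 | X2 Y1; Factor → *; Term → X2 X1 | Expr Y3 | X1 Factor; X1 → (; X2 → *; X3 → id; Y1 → X3 Y2; Y2 → Expr X1; Y3 → X2 Term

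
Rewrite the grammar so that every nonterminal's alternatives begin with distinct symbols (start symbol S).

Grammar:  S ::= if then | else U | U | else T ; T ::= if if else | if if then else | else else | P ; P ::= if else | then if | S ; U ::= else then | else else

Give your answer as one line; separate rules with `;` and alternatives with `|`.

S has alternatives sharing prefix 'else': factor to S → else S' with S' → U | T.
T has alternatives sharing prefix 'if if': factor to T → if if T' with T' → else | then else.
U has alternatives sharing prefix 'else': factor to U → else U' with U' → then | else.

S ::= if then | U | else S'; T ::= else else | P | if if T'; P ::= if else | then if | S; U ::= else U'; S' ::= U | T; T' ::= else | then else; U' ::= then | else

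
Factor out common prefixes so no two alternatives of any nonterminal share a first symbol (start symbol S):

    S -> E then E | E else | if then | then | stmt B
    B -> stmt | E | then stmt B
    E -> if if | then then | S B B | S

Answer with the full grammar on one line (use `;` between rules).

S has alternatives sharing prefix 'E': factor to S → E S' with S' → then E | else.
E has alternatives sharing prefix 'S': factor to E → S E' with E' → B B | ε.

S -> if then | then | stmt B | E S'; B -> stmt | E | then stmt B; E -> if if | then then | S E'; S' -> then E | else; E' -> B B | ε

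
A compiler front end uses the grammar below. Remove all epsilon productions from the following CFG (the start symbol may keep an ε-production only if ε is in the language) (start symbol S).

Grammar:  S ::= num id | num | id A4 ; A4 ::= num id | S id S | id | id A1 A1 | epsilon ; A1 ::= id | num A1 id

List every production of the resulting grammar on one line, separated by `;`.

Nullable set = {A4}.
ε ∉ L(G), so no ε-production is kept.
For each production, add variants omitting each subset of nullable occurrences: S → id A4 gives id A4 | id.

S ::= num id | num | id A4 | id; A4 ::= num id | S id S | id | id A1 A1; A1 ::= id | num A1 id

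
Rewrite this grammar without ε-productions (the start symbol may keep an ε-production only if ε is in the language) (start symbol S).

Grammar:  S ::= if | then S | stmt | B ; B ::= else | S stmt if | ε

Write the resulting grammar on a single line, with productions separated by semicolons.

S ::= if | then S | then | stmt | B | ε; B ::= else | S stmt if | stmt if

The nullable symbols are {B, S}.
ε ∈ L(G) since S is nullable, so keep S → ε.
For each production, add variants omitting each subset of nullable occurrences: S → then S gives then S | then. B → S stmt if gives S stmt if | stmt if.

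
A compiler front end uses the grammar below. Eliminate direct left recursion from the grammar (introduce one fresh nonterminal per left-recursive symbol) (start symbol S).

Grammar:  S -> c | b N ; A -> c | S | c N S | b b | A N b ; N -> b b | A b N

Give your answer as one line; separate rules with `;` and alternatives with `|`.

S -> c | b N; A -> c A' | S A' | c N S A' | b b A'; N -> b b | A b N; A' -> N b A' | ε

A is directly left-recursive.
For A: α = {N b}, β = {c, S, c N S, b b}. Rewrite as A → β A' and A' → α A' | ε.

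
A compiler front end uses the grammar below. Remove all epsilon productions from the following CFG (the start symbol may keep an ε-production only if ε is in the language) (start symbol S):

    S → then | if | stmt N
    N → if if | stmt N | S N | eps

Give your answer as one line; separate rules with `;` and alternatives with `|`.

S → then | if | stmt N | stmt; N → if if | stmt N | stmt | S N | S

The nullable symbols are {N}.
ε ∉ L(G), so no ε-production is kept.
Expand every rule over subsets of its nullable positions: S → stmt N gives stmt N | stmt. N → stmt N gives stmt N | stmt. N → S N gives S N | S.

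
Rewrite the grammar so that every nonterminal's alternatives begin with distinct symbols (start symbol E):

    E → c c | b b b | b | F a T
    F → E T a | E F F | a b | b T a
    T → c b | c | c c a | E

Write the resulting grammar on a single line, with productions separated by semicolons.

E → c c | F a T | b E'; F → a b | b T a | E F'; T → E | c T'; E' → b b | ε; F' → T a | F F; T' → b | ε | c a

E has alternatives sharing prefix 'b': factor to E → b E' with E' → b b | ε.
F has alternatives sharing prefix 'E': factor to F → E F' with F' → T a | F F.
T has alternatives sharing prefix 'c': factor to T → c T' with T' → b | ε | c a.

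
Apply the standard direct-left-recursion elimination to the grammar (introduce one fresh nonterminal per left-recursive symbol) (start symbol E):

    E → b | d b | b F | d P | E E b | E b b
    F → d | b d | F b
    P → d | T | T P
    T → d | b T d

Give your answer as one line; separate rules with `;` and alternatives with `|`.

Directly left-recursive nonterminals: E, F.
For E: α = {E b, b b}, β = {b, d b, b F, d P}. Rewrite as E → β E' and E' → α E' | ε.
For F: α = {b}, β = {d, b d}. Rewrite as F → β F' and F' → α F' | ε.

E → b E' | d b E' | b F E' | d P E'; F → d F' | b d F'; P → d | T | T P; T → d | b T d; E' → E b E' | b b E' | ε; F' → b F' | ε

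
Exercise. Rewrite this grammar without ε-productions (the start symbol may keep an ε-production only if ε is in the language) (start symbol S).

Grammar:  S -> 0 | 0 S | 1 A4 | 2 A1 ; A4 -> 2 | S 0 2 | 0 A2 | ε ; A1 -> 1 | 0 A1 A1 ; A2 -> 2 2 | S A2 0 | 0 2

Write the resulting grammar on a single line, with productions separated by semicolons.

Nullable set = {A4}.
ε ∉ L(G), so no ε-production is kept.
Add the nullable-subset variants: S → 1 A4 gives 1 A4 | 1.

S -> 0 | 0 S | 1 A4 | 1 | 2 A1; A4 -> 2 | S 0 2 | 0 A2; A1 -> 1 | 0 A1 A1; A2 -> 2 2 | S A2 0 | 0 2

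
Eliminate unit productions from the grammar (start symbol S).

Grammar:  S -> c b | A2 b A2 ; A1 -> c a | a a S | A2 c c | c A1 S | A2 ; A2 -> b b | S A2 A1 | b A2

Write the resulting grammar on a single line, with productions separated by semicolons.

S -> c b | A2 b A2; A1 -> b b | S A2 A1 | b A2 | c a | a a S | A2 c c | c A1 S; A2 -> b b | S A2 A1 | b A2

Unit pairs: A1 ⇒* {A2}.
Replace each nonterminal's rules with the union of the non-unit rules of every nonterminal it unit-derives.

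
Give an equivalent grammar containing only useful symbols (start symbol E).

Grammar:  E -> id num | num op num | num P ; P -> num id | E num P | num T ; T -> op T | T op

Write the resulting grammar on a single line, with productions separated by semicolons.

Generating nonterminals: {E, P}.
Reachable from E after that: {E, P}.
Removed useless symbols: {T} and every production mentioning them.

E -> id num | num op num | num P; P -> num id | E num P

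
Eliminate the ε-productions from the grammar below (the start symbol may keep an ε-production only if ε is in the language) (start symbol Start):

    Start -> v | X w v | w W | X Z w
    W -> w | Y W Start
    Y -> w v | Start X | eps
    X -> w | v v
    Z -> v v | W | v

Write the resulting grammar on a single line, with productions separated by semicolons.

Start -> v | X w v | w W | X Z w; W -> w | Y W Start | W Start; Y -> w v | Start X; X -> w | v v; Z -> v v | W | v

The nullable symbols are {Y}.
ε ∉ L(G), so no ε-production is kept.
Expand every rule over subsets of its nullable positions: W → Y W Start gives Y W Start | W Start.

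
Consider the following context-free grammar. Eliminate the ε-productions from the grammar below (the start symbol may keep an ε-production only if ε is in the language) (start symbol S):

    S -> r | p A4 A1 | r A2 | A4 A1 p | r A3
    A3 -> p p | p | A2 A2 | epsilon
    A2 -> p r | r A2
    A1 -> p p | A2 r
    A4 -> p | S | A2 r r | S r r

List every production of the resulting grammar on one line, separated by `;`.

S -> r | p A4 A1 | r A2 | A4 A1 p | r A3; A3 -> p p | p | A2 A2; A2 -> p r | r A2; A1 -> p p | A2 r; A4 -> p | S | A2 r r | S r r

Nullable nonterminals: {A3}.
ε ∉ L(G), so no ε-production is kept.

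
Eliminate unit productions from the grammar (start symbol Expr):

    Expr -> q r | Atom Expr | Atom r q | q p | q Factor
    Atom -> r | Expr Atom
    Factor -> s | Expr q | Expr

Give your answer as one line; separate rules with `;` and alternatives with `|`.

Unit pairs: Factor ⇒* {Expr}.
Replace each nonterminal's rules with the union of the non-unit rules of every nonterminal it unit-derives.

Expr -> q r | Atom Expr | Atom r q | q p | q Factor; Atom -> r | Expr Atom; Factor -> s | Expr q | q r | Atom Expr | Atom r q | q p | q Factor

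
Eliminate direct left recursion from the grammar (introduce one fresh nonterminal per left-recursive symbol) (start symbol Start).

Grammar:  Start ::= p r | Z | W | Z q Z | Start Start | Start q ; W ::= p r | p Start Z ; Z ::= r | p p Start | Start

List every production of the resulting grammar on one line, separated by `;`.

Left recursion appears on Start.
For Start: α = {Start, q}, β = {p r, Z, W, Z q Z}. Rewrite as Start → β Start1 and Start1 → α Start1 | ε.

Start ::= p r Start1 | Z Start1 | W Start1 | Z q Z Start1; W ::= p r | p Start Z; Z ::= r | p p Start | Start; Start1 ::= Start Start1 | q Start1 | ε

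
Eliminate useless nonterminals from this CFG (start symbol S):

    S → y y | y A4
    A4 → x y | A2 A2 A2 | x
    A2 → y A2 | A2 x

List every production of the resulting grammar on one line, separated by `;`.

S → y y | y A4; A4 → x y | x

Generating nonterminals: {A4, S}.
Reachable from S after that: {A4, S}.
Removed useless symbols: {A2} and every production mentioning them.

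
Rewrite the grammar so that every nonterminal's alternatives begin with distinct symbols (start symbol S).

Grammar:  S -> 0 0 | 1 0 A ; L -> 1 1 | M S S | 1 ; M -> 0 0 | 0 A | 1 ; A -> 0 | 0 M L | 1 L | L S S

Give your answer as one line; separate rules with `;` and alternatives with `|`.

S -> 0 0 | 1 0 A; L -> M S S | 1 L'; M -> 1 | 0 M'; A -> 1 L | L S S | 0 A'; L' -> 1 | ε; M' -> 0 | A; A' -> ε | M L

L has alternatives sharing prefix '1': factor to L → 1 L' with L' → 1 | ε.
M has alternatives sharing prefix '0': factor to M → 0 M' with M' → 0 | A.
A has alternatives sharing prefix '0': factor to A → 0 A' with A' → ε | M L.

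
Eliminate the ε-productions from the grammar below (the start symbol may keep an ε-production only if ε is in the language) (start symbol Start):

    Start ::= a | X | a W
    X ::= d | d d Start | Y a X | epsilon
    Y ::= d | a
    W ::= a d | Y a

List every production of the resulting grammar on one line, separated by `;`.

Start ::= a | X | a W | ε; X ::= d | d d Start | d d | Y a X | Y a; Y ::= d | a; W ::= a d | Y a

Nullable nonterminals: {Start, X}.
ε ∈ L(G) since Start is nullable, so keep Start → ε.
Add the nullable-subset variants: X → d d Start gives d d Start | d d. X → Y a X gives Y a X | Y a.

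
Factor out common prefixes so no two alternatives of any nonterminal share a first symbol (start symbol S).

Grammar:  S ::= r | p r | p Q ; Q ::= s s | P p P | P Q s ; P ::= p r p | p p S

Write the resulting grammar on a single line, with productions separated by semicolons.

S ::= r | p S'; Q ::= s s | P Q'; P ::= p P'; S' ::= r | Q; Q' ::= p P | Q s; P' ::= r p | p S

S has alternatives sharing prefix 'p': factor to S → p S' with S' → r | Q.
Q has alternatives sharing prefix 'P': factor to Q → P Q' with Q' → p P | Q s.
P has alternatives sharing prefix 'p': factor to P → p P' with P' → r p | p S.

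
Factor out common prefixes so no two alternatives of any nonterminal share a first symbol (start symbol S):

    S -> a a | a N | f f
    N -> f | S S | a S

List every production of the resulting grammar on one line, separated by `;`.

S -> f f | a S'; N -> f | S S | a S; S' -> a | N

S has alternatives sharing prefix 'a': factor to S → a S' with S' → a | N.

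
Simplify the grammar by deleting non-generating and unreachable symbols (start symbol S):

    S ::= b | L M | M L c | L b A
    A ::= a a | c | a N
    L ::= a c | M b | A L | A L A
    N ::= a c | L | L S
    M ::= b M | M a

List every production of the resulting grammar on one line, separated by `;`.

S ::= b | L b A; A ::= a a | c | a N; L ::= a c | A L | A L A; N ::= a c | L | L S

Generating nonterminals: {A, L, N, S}.
Reachable from S after that: {A, L, N, S}.
Removed useless symbols: {M} and every production mentioning them.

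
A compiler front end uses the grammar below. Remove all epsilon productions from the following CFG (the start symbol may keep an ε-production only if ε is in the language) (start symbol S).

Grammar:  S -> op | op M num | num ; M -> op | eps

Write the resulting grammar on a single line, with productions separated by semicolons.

Nullable set = {M}.
ε ∉ L(G), so no ε-production is kept.
Expand every rule over subsets of its nullable positions: S → op M num gives op M num | op num.

S -> op | op M num | op num | num; M -> op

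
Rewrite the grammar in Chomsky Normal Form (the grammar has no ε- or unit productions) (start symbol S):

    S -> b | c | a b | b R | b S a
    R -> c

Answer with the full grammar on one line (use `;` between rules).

S -> b | c | X1 X2 | X2 R | X2 Y1; R -> c; X1 -> a; X2 -> b; Y1 -> S X1

Introduce a nonterminal for each terminal appearing in a rule of length ≥ 2: X1 → a, X2 → b.
Binarize each right-hand side of length ≥ 3 by chaining fresh nonterminals (Y1, Y2, …): affected rules were S → X2 S X1.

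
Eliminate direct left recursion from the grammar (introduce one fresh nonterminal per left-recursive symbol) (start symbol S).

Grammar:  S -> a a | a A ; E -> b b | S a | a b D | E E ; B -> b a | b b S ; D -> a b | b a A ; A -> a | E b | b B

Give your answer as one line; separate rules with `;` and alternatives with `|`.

Left recursion appears on E.
For E: α = {E}, β = {b b, S a, a b D}. Rewrite as E → β E' and E' → α E' | ε.

S -> a a | a A; E -> b b E' | S a E' | a b D E'; B -> b a | b b S; D -> a b | b a A; A -> a | E b | b B; E' -> E E' | ε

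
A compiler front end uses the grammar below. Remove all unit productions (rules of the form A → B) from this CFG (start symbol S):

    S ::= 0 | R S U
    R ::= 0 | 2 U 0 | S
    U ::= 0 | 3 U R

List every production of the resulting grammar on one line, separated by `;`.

S ::= 0 | R S U; R ::= 0 | R S U | 2 U 0; U ::= 0 | 3 U R

Unit pairs: R ⇒* {S}.
For every A with A ⇒* B via unit rules, add B's non-unit alternatives to A; then delete every rule of the form X → Y.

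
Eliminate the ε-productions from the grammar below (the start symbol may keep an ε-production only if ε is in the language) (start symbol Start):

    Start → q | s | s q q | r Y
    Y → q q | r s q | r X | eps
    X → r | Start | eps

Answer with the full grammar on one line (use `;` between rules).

The nullable symbols are {X, Y}.
ε ∉ L(G), so no ε-production is kept.
Add the nullable-subset variants: Start → r Y gives r Y | r. Y → r X gives r X | r.

Start → q | s | s q q | r Y | r; Y → q q | r s q | r X | r; X → r | Start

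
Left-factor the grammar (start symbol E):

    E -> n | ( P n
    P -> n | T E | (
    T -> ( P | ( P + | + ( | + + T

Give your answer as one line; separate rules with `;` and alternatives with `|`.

T has alternatives sharing prefix '( P': factor to T → ( P T' with T' → ε | +.
T has alternatives sharing prefix '+': factor to T → + T'' with T'' → ( | + T.

E -> n | ( P n; P -> n | T E | (; T -> ( P T' | + T''; T' -> eps | +; T'' -> ( | + T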